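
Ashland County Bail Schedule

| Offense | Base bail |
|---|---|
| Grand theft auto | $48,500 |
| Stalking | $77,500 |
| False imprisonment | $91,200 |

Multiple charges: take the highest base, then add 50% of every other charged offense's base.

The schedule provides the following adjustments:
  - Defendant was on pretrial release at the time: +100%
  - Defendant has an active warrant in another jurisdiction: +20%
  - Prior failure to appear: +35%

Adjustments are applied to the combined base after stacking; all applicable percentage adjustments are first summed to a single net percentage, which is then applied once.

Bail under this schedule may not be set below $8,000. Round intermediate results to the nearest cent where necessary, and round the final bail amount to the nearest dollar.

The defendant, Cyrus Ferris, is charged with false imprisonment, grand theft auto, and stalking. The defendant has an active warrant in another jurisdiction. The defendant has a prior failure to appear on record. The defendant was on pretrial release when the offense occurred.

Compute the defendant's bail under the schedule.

$393,210

Base amounts from the schedule: false imprisonment $91,200; grand theft auto $48,500; stalking $77,500.
Stacking rule: highest base plus 50% of each additional charge. Highest is false imprisonment at $91,200. Additional: $48,500 × 50% = $24,250; $77,500 × 50% = $38,750. Combined base = $91,200 + $63,000 = $154,200.
Net percentage adjustment: +100% +20% +35% = +155%. $154,200 × 2.55 = $393,210.
$393,210 is at or above the $8,000 minimum.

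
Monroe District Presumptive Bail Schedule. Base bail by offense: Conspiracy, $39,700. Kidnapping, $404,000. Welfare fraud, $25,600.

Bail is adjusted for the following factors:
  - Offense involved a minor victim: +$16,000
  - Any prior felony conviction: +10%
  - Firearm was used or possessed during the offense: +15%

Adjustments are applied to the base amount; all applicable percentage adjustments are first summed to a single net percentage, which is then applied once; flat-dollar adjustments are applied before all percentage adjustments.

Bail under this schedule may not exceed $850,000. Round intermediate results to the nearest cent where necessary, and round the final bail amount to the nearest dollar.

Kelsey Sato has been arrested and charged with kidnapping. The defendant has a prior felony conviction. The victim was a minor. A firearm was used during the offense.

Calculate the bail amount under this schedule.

Base amounts from the schedule: kidnapping $404,000.
Single charge. Combined base = $404,000.
Offense involved a minor victim (+$16,000 flat): $404,000 + $16,000 = $420,000.
Net percentage adjustment: +10% +15% = +25%. $420,000 × 1.25 = $525,000.
$525,000 is within the $850,000 maximum.

$525,000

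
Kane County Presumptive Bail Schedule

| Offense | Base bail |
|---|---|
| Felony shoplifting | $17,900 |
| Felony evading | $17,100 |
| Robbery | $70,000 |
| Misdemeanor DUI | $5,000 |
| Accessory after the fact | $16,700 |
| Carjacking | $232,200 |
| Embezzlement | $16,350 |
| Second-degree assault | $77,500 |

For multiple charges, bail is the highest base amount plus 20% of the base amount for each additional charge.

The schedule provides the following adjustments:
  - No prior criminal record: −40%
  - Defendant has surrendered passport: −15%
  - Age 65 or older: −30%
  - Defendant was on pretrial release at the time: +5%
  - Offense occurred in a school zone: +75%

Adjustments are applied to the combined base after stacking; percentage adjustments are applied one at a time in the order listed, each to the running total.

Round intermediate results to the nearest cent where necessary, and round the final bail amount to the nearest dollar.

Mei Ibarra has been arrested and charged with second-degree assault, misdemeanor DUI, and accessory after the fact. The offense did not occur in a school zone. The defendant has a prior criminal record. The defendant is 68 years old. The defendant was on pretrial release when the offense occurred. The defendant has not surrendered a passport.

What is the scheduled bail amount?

$60,152

Base amounts from the schedule: second-degree assault $77,500; misdemeanor DUI $5,000; accessory after the fact $16,700.
Stacking rule: highest base plus 20% of each additional charge. Highest is second-degree assault at $77,500. Additional: $5,000 × 20% = $1,000; $16,700 × 20% = $3,340. Combined base = $77,500 + $4,340 = $81,840.
Age 65 or older (−30%): $81,840 × 0.7 = $57,288.
Defendant was on pretrial release at the time (+5%): $57,288 × 1.05 = $60,152.40.
Rounded to the nearest dollar: $60,152.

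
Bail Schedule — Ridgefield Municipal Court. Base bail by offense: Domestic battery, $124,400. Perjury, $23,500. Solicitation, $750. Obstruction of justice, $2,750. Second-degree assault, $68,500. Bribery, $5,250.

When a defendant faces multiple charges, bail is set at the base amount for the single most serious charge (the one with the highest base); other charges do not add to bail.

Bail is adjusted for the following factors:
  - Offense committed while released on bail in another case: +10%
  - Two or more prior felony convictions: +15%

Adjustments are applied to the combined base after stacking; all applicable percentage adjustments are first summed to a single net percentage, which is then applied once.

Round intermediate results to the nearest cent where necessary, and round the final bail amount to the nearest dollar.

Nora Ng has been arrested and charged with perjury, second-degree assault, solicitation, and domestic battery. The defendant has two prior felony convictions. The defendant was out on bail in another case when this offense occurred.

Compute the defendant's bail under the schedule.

Base amounts from the schedule: perjury $23,500; second-degree assault $68,500; solicitation $750; domestic battery $124,400.
Stacking rule: use the highest base only. Highest is domestic battery at $124,400. Combined base = $124,400.
Net percentage adjustment: +10% +15% = +25%. $124,400 × 1.25 = $155,500.

$155,500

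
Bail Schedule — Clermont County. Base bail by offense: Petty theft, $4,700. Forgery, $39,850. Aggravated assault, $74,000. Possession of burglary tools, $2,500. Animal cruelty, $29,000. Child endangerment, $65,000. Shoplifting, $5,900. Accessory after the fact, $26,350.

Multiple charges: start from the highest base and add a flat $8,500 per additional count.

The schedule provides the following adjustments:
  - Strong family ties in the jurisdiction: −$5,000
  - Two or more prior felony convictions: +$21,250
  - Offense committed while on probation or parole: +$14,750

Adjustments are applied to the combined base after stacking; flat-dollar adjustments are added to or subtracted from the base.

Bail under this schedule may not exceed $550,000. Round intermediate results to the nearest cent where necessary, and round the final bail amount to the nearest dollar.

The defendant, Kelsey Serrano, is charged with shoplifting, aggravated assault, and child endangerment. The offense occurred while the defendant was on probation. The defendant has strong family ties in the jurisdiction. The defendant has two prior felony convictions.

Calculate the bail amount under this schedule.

Base amounts from the schedule: shoplifting $5,900; aggravated assault $74,000; child endangerment $65,000.
Stacking rule: highest base plus $8,500 per additional charge. Highest is aggravated assault at $74,000; 2 additional charges → +$17,000. Combined base = $91,000.
Strong family ties in the jurisdiction (−$5,000 flat): $91,000 − $5,000 = $86,000.
Two or more prior felony convictions (+$21,250 flat): $86,000 + $21,250 = $107,250.
Offense committed while on probation or parole (+$14,750 flat): $107,250 + $14,750 = $122,000.
$122,000 is within the $550,000 maximum.

$122,000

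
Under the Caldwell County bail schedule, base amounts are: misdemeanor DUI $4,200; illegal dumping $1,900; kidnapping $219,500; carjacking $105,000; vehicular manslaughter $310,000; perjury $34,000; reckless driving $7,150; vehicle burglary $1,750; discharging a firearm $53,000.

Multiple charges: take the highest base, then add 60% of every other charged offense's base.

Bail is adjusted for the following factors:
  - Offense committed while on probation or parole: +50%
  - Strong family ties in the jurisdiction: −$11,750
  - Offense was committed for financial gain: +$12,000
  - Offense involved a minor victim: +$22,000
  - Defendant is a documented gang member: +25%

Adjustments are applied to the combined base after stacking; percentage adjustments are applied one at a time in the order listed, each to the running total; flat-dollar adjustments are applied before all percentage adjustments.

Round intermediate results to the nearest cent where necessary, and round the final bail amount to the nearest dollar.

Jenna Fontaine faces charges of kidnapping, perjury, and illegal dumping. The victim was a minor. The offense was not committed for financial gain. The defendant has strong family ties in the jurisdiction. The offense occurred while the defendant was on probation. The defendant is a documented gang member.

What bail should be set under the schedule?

Base amounts from the schedule: kidnapping $219,500; perjury $34,000; illegal dumping $1,900.
Stacking rule: highest base plus 60% of each additional charge. Highest is kidnapping at $219,500. Additional: $34,000 × 60% = $20,400; $1,900 × 60% = $1,140. Combined base = $219,500 + $21,540 = $241,040.
Strong family ties in the jurisdiction (−$11,750 flat): $241,040 − $11,750 = $229,290.
Offense involved a minor victim (+$22,000 flat): $229,290 + $22,000 = $251,290.
Offense committed while on probation or parole (+50%): $251,290 × 1.5 = $376,935.
Defendant is a documented gang member (+25%): $376,935 × 1.25 = $471,168.75.
Rounded to the nearest dollar: $471,169.

$471,169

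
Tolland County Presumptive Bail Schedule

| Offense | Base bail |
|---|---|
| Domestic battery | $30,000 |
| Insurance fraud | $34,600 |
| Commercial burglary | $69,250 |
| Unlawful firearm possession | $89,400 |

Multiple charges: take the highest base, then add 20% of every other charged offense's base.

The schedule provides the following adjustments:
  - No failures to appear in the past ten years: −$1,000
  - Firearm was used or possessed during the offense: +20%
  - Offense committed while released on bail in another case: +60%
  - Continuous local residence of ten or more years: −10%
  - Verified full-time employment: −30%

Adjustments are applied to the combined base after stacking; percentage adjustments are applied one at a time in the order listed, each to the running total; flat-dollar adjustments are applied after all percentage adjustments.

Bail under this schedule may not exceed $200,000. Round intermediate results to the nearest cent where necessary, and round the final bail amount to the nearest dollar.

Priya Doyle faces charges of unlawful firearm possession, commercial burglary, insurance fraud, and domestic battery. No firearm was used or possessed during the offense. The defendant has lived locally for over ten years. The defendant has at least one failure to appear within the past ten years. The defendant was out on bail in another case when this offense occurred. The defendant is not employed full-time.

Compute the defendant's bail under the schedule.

Base amounts from the schedule: unlawful firearm possession $89,400; commercial burglary $69,250; insurance fraud $34,600; domestic battery $30,000.
Stacking rule: highest base plus 20% of each additional charge. Highest is unlawful firearm possession at $89,400. Additional: $69,250 × 20% = $13,850; $34,600 × 20% = $6,920; $30,000 × 20% = $6,000. Combined base = $89,400 + $26,770 = $116,170.
Offense committed while released on bail in another case (+60%): $116,170 × 1.6 = $185,872.
Continuous local residence of ten or more years (−10%): $185,872 × 0.9 = $167,284.80.
$167,284.80 is within the $200,000 maximum.
Rounded to the nearest dollar: $167,285.

$167,285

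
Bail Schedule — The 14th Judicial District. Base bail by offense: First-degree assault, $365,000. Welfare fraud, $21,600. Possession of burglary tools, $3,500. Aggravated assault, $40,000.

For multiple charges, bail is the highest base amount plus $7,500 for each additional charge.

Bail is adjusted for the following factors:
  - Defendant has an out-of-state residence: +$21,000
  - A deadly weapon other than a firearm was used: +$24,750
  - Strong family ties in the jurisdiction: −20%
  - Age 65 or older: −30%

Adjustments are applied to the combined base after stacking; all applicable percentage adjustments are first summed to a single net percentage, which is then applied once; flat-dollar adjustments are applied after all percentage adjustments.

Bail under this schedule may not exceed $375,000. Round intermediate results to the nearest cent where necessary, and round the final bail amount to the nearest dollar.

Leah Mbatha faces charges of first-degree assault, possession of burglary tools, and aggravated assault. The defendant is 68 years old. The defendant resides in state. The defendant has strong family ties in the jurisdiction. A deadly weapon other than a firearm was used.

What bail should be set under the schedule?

$214,750

Base amounts from the schedule: first-degree assault $365,000; possession of burglary tools $3,500; aggravated assault $40,000.
Stacking rule: highest base plus $7,500 per additional charge. Highest is first-degree assault at $365,000; 2 additional charges → +$15,000. Combined base = $380,000.
Net percentage adjustment: −20% −30% = −50%. $380,000 × 0.5 = $190,000.
A deadly weapon other than a firearm was used (+$24,750 flat): $190,000 + $24,750 = $214,750.
$214,750 is within the $375,000 maximum.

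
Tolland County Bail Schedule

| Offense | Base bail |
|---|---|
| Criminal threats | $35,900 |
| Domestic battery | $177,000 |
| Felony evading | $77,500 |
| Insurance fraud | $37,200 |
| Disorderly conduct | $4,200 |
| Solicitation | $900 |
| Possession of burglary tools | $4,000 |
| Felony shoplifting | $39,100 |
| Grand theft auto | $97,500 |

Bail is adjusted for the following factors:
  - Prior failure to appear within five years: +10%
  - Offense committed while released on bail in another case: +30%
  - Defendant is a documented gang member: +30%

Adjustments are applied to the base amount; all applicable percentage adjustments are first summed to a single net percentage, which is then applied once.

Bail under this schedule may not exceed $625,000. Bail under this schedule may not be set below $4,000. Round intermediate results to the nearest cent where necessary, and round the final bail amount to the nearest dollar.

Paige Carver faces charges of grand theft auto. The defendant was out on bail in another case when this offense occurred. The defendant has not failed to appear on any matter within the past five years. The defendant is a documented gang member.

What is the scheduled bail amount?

Base amounts from the schedule: grand theft auto $97,500.
Single charge. Combined base = $97,500.
Net percentage adjustment: +30% +30% = +60%. $97,500 × 1.6 = $156,000.
$156,000 is within the $625,000 maximum.
$156,000 is at or above the $4,000 minimum.

$156,000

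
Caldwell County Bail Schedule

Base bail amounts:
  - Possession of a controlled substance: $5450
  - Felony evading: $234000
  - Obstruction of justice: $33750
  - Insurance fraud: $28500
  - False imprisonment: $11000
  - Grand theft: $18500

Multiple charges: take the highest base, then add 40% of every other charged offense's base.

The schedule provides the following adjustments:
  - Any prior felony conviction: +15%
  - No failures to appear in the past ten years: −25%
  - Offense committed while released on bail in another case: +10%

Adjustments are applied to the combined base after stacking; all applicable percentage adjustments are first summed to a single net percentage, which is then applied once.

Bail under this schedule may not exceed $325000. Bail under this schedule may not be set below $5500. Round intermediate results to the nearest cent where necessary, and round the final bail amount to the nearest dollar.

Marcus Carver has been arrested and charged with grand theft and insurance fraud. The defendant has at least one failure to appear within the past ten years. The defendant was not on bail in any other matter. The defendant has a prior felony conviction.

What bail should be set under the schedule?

Base amounts from the schedule: grand theft $18500; insurance fraud $28500.
Stacking rule: highest base plus 40% of each additional charge. Highest is insurance fraud at $28500. Additional: $18500 × 40% = $7400. Combined base = $28500 + $7400 = $35900.
Any prior felony conviction (+15%): $35900 × 1.15 = $41285.
$41285 is within the $325000 maximum.
$41285 is at or above the $5500 minimum.

$41285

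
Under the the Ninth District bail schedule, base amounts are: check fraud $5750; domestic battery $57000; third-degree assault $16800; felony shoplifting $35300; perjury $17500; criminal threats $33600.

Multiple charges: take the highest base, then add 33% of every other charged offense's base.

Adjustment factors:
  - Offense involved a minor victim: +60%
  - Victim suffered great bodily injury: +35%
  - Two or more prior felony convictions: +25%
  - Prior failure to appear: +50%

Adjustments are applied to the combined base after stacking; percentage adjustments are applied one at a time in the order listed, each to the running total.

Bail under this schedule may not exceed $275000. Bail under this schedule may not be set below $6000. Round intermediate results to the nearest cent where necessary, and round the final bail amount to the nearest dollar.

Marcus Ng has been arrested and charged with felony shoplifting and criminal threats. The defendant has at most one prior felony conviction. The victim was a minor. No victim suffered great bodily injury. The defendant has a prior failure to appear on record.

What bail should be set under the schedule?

Base amounts from the schedule: felony shoplifting $35300; criminal threats $33600.
Stacking rule: highest base plus 33% of each additional charge. Highest is felony shoplifting at $35300. Additional: $33600 × 33% = $11088. Combined base = $35300 + $11088 = $46388.
Offense involved a minor victim (+60%): $46388 × 1.6 = $74220.80.
Prior failure to appear (+50%): $74220.80 × 1.5 = $111331.20.
$111331.20 is within the $275000 maximum.
$111331.20 is at or above the $6000 minimum.
Rounded to the nearest dollar: $111331.

$111331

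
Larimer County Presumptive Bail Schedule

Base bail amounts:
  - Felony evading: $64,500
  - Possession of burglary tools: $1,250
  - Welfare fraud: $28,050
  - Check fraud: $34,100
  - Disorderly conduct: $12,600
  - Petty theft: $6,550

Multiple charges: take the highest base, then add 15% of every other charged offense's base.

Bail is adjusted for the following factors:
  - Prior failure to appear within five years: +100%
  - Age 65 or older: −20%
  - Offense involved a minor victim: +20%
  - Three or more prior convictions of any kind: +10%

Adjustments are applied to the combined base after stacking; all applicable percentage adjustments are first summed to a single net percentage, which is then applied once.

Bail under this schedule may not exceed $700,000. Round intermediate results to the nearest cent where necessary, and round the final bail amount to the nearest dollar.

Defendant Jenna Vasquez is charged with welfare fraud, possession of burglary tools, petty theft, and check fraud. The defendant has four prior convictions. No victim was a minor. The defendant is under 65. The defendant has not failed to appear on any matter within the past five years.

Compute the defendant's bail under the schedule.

$43,425

Base amounts from the schedule: welfare fraud $28,050; possession of burglary tools $1,250; petty theft $6,550; check fraud $34,100.
Stacking rule: highest base plus 15% of each additional charge. Highest is check fraud at $34,100. Additional: $28,050 × 15% = $4,207.50; $1,250 × 15% = $187.50; $6,550 × 15% = $982.50. Combined base = $34,100 + $5,377.50 = $39,477.50.
Three or more prior convictions of any kind (+10%): $39,477.50 × 1.1 = $43,425.25.
$43,425.25 is within the $700,000 maximum.
Rounded to the nearest dollar: $43,425.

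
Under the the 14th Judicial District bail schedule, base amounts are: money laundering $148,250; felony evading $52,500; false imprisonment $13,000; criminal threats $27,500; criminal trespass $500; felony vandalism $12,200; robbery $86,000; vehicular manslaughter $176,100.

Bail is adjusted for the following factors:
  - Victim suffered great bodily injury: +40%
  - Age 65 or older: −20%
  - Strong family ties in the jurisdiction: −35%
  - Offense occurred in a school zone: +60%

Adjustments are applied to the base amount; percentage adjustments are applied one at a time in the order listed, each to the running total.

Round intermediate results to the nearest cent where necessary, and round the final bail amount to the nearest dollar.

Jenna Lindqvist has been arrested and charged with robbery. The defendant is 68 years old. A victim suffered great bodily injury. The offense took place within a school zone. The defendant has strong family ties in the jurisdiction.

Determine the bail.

Base amounts from the schedule: robbery $86,000.
Single charge. Combined base = $86,000.
Victim suffered great bodily injury (+40%): $86,000 × 1.4 = $120,400.
Age 65 or older (−20%): $120,400 × 0.8 = $96,320.
Strong family ties in the jurisdiction (−35%): $96,320 × 0.65 = $62,608.
Offense occurred in a school zone (+60%): $62,608 × 1.6 = $100,172.80.
Rounded to the nearest dollar: $100,173.

$100,173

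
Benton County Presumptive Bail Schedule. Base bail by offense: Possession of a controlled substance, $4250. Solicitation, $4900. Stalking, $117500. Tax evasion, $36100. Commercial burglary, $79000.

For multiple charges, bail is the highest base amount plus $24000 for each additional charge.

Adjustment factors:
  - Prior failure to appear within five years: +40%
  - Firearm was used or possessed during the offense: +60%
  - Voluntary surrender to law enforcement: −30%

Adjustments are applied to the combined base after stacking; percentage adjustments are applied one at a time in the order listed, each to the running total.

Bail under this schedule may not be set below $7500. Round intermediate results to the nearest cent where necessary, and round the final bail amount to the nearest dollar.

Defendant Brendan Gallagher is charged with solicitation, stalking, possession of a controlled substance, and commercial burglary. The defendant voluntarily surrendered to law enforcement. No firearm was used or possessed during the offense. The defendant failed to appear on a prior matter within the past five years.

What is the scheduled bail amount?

$185710

Base amounts from the schedule: solicitation $4900; stalking $117500; possession of a controlled substance $4250; commercial burglary $79000.
Stacking rule: highest base plus $24000 per additional charge. Highest is stalking at $117500; 3 additional charges → +$72000. Combined base = $189500.
Prior failure to appear within five years (+40%): $189500 × 1.4 = $265300.
Voluntary surrender to law enforcement (−30%): $265300 × 0.7 = $185710.
$185710 is at or above the $7500 minimum.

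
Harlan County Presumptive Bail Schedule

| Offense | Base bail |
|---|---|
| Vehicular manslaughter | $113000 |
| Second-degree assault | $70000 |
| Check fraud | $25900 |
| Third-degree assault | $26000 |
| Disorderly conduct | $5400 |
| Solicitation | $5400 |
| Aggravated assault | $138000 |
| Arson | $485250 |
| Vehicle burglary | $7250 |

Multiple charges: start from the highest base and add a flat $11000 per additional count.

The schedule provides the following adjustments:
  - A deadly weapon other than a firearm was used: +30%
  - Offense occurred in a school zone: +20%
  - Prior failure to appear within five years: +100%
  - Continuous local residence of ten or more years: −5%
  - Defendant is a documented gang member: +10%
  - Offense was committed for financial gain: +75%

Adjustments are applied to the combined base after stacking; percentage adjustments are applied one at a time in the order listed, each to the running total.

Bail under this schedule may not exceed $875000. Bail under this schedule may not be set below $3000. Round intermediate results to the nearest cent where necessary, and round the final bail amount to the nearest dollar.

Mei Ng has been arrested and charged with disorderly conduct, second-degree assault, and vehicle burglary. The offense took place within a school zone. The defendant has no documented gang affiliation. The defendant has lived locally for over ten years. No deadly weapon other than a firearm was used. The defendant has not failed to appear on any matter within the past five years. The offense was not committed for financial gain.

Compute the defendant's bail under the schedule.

Base amounts from the schedule: disorderly conduct $5400; second-degree assault $70000; vehicle burglary $7250.
Stacking rule: highest base plus $11000 per additional charge. Highest is second-degree assault at $70000; 2 additional charges → +$22000. Combined base = $92000.
Offense occurred in a school zone (+20%): $92000 × 1.2 = $110400.
Continuous local residence of ten or more years (−5%): $110400 × 0.95 = $104880.
$104880 is within the $875000 maximum.
$104880 is at or above the $3000 minimum.

$104880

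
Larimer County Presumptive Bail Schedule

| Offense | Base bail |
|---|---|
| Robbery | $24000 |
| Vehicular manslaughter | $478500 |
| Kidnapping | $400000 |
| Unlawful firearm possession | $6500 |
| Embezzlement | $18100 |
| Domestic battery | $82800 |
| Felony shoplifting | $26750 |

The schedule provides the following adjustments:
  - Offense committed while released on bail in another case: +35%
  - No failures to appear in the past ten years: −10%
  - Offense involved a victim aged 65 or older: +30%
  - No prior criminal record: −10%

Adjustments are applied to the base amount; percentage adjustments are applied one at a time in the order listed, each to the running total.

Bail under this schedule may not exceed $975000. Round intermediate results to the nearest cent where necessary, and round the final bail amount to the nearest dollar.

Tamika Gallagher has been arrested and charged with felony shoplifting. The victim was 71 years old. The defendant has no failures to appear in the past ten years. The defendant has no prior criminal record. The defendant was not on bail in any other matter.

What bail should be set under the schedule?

$28168

Base amounts from the schedule: felony shoplifting $26750.
Single charge. Combined base = $26750.
No failures to appear in the past ten years (−10%): $26750 × 0.9 = $24075.
Offense involved a victim aged 65 or older (+30%): $24075 × 1.3 = $31297.50.
No prior criminal record (−10%): $31297.50 × 0.9 = $28167.75.
$28167.75 is within the $975000 maximum.
Rounded to the nearest dollar: $28168.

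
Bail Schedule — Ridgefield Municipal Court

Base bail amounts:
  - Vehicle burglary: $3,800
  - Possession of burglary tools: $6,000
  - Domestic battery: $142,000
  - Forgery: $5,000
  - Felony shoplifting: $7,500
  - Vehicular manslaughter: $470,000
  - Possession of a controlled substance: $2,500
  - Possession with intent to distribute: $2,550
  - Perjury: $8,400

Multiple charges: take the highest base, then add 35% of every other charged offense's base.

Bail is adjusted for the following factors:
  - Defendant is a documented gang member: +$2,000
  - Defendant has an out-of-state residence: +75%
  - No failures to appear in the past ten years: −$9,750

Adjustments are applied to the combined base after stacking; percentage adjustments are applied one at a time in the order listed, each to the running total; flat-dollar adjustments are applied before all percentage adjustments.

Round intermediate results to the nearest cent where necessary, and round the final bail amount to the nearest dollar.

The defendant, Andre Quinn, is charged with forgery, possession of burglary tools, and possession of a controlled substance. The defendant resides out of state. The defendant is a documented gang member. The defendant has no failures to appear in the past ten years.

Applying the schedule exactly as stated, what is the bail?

Base amounts from the schedule: forgery $5,000; possession of burglary tools $6,000; possession of a controlled substance $2,500.
Stacking rule: highest base plus 35% of each additional charge. Highest is possession of burglary tools at $6,000. Additional: $5,000 × 35% = $1,750; $2,500 × 35% = $875. Combined base = $6,000 + $2,625 = $8,625.
Defendant is a documented gang member (+$2,000 flat): $8,625 + $2,000 = $10,625.
No failures to appear in the past ten years (−$9,750 flat): $10,625 − $9,750 = $875.
Defendant has an out-of-state residence (+75%): $875 × 1.75 = $1,531.25.
Rounded to the nearest dollar: $1,531.

$1,531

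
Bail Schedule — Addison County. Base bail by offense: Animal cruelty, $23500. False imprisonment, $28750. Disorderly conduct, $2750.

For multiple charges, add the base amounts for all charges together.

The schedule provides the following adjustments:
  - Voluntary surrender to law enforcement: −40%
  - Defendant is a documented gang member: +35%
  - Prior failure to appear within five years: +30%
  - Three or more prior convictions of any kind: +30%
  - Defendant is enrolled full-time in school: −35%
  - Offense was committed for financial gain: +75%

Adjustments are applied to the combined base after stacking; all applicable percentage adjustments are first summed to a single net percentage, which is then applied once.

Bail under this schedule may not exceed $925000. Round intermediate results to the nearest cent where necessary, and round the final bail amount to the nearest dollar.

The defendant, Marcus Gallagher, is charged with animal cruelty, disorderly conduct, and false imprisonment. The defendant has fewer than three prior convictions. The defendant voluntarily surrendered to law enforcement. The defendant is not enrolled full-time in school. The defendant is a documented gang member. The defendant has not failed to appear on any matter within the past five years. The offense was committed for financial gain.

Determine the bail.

Base amounts from the schedule: animal cruelty $23500; disorderly conduct $2750; false imprisonment $28750.
Stacking rule: sum of all bases. $23500 + $2750 + $28750 = $55000.
Net percentage adjustment: −40% +35% +75% = +70%. $55000 × 1.7 = $93500.
$93500 is within the $925000 maximum.

$93500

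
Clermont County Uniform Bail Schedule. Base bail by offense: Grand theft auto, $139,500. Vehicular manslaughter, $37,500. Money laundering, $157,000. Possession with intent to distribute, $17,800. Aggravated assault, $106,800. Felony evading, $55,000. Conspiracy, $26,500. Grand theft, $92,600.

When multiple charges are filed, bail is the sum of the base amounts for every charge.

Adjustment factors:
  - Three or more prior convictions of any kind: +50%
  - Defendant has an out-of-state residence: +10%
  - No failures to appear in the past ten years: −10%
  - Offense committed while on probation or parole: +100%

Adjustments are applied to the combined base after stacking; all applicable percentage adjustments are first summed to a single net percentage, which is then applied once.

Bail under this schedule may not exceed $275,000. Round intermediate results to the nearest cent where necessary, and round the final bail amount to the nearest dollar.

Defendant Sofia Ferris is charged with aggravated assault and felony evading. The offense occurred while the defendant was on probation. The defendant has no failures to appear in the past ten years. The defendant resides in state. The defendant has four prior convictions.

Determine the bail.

Base amounts from the schedule: aggravated assault $106,800; felony evading $55,000.
Stacking rule: sum of all bases. $106,800 + $55,000 = $161,800.
Net percentage adjustment: +50% −10% +100% = +140%. $161,800 × 2.4 = $388,320.
Result $388,320 exceeds the maximum of $275,000; bail is capped at $275,000.

$275,000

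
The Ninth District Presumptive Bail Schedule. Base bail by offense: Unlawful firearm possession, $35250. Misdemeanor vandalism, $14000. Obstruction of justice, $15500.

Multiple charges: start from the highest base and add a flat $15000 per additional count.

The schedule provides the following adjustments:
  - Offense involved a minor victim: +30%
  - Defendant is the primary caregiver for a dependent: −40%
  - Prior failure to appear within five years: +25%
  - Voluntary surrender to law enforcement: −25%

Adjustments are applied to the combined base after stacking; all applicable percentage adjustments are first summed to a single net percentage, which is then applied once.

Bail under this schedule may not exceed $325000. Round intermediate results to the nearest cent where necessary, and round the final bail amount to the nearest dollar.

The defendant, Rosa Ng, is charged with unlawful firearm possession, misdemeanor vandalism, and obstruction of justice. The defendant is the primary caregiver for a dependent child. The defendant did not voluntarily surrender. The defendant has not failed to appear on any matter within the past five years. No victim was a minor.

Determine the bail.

$39150

Base amounts from the schedule: unlawful firearm possession $35250; misdemeanor vandalism $14000; obstruction of justice $15500.
Stacking rule: highest base plus $15000 per additional charge. Highest is unlawful firearm possession at $35250; 2 additional charges → +$30000. Combined base = $65250.
Defendant is the primary caregiver for a dependent (−40%): $65250 × 0.6 = $39150.
$39150 is within the $325000 maximum.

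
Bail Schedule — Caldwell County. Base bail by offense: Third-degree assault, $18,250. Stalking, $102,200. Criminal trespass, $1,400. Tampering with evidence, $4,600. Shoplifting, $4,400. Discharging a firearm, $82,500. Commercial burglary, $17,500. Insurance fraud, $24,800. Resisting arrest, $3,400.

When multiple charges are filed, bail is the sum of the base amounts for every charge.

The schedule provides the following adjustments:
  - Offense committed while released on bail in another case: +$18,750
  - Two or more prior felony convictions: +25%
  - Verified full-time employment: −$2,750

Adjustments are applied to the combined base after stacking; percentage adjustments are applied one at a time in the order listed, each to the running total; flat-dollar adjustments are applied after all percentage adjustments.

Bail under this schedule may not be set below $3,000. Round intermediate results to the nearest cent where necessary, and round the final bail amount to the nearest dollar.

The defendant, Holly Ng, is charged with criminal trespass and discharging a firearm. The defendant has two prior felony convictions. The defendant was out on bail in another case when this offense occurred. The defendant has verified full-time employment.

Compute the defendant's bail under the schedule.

Base amounts from the schedule: criminal trespass $1,400; discharging a firearm $82,500.
Stacking rule: sum of all bases. $1,400 + $82,500 = $83,900.
Two or more prior felony convictions (+25%): $83,900 × 1.25 = $104,875.
Offense committed while released on bail in another case (+$18,750 flat): $104,875 + $18,750 = $123,625.
Verified full-time employment (−$2,750 flat): $123,625 − $2,750 = $120,875.
$120,875 is at or above the $3,000 minimum.

$120,875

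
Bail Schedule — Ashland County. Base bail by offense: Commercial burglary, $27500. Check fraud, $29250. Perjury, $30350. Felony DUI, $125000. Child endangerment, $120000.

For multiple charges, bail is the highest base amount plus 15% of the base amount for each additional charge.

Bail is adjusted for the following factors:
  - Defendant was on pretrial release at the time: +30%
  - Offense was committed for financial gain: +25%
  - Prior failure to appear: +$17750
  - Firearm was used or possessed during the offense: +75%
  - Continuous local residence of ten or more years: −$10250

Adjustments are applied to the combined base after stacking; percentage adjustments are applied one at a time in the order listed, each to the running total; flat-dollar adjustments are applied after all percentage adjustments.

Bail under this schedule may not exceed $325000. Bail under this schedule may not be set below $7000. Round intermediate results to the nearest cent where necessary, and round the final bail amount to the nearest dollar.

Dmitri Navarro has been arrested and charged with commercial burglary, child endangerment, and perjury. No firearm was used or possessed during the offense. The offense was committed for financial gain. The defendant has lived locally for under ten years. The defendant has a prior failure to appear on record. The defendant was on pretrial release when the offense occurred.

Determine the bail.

Base amounts from the schedule: commercial burglary $27500; child endangerment $120000; perjury $30350.
Stacking rule: highest base plus 15% of each additional charge. Highest is child endangerment at $120000. Additional: $27500 × 15% = $4125; $30350 × 15% = $4552.50. Combined base = $120000 + $8677.50 = $128677.50.
Defendant was on pretrial release at the time (+30%): $128677.50 × 1.3 = $167280.75.
Offense was committed for financial gain (+25%): $167280.75 × 1.25 = $209100.94.
Prior failure to appear (+$17750 flat): $209100.94 + $17750 = $226850.94.
$226850.94 is within the $325000 maximum.
$226850.94 is at or above the $7000 minimum.
Rounded to the nearest dollar: $226851.

$226851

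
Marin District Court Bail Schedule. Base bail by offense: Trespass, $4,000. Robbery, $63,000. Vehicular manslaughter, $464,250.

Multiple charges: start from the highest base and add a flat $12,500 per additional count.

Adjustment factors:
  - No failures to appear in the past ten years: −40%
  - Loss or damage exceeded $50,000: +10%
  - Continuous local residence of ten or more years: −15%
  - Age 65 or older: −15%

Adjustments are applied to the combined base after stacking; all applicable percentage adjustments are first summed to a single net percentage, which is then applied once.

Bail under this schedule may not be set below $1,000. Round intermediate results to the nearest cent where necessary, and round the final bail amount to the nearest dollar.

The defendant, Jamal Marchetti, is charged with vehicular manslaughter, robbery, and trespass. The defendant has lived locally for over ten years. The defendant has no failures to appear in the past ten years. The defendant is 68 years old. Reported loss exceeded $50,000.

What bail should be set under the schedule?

$195,700

Base amounts from the schedule: vehicular manslaughter $464,250; robbery $63,000; trespass $4,000.
Stacking rule: highest base plus $12,500 per additional charge. Highest is vehicular manslaughter at $464,250; 2 additional charges → +$25,000. Combined base = $489,250.
Net percentage adjustment: −40% +10% −15% −15% = −60%. $489,250 × 0.4 = $195,700.
$195,700 is at or above the $1,000 minimum.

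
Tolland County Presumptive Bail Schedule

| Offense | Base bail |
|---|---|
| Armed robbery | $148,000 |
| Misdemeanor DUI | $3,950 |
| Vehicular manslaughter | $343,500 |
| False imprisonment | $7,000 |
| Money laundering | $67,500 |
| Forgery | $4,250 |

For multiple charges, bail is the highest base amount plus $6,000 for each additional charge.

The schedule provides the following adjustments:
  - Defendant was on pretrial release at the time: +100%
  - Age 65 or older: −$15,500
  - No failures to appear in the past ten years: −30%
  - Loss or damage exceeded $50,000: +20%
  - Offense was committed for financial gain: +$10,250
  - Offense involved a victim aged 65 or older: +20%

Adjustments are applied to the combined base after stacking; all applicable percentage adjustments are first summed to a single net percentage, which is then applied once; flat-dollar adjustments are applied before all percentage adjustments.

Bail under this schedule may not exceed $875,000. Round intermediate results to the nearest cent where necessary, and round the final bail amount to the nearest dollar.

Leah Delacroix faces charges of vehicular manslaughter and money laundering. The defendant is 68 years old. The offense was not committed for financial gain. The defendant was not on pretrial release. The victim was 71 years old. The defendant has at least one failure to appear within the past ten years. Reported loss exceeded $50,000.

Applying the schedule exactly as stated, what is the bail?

$467,600

Base amounts from the schedule: vehicular manslaughter $343,500; money laundering $67,500.
Stacking rule: highest base plus $6,000 per additional charge. Highest is vehicular manslaughter at $343,500; 1 additional charge → +$6,000. Combined base = $349,500.
Age 65 or older (−$15,500 flat): $349,500 − $15,500 = $334,000.
Net percentage adjustment: +20% +20% = +40%. $334,000 × 1.4 = $467,600.
$467,600 is within the $875,000 maximum.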